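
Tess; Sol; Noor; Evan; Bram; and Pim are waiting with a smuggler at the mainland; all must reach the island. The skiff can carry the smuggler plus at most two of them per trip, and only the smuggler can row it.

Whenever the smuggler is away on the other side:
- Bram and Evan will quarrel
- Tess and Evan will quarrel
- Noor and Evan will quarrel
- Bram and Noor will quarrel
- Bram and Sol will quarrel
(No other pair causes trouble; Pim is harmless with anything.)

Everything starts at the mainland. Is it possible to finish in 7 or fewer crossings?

Counting alone: the smuggler can take at most 2 across per trip to the island, so moving all 6 needs at least 3 loaded trips out, with a return between consecutive ones — at least 5 crossings.
The safety rule pushes this higher. Following every safe sequence of crossings, the most of the 6 that can be at the island as the skiff arrives there on crossings 5, 7 is 4, 5 respectively — never all 6.
So the move cannot be finished within 7 crossings. (The shortest complete plan takes 9:)
1. Smuggler goes to the island with Bram and Evan.  [the mainland: Noor, Pim, Sol, Tess | the island: Bram, Evan]
2. Smuggler goes back to the mainland with Evan.  [the mainland: Evan, Noor, Pim, Sol, Tess | the island: Bram]
3. Smuggler goes to the island with Noor and Tess.  [the mainland: Evan, Pim, Sol | the island: Bram, Noor, Tess]
4. Smuggler goes back to the mainland with Noor.  [the mainland: Evan, Noor, Pim, Sol | the island: Bram, Tess]
5. Smuggler goes to the island with Noor and Sol.  [the mainland: Evan, Pim | the island: Bram, Noor, Sol, Tess]
6. Smuggler goes back to the mainland with Bram.  [the mainland: Bram, Evan, Pim | the island: Noor, Sol, Tess]
7. Smuggler goes to the island with Evan and Pim.  [the mainland: Bram | the island: Evan, Noor, Pim, Sol, Tess]
8. Smuggler goes back to the mainland with Evan.  [the mainland: Bram, Evan | the island: Noor, Pim, Sol, Tess]
9. Smuggler goes to the island with Bram and Evan.  [the mainland: — | the island: Bram, Evan, Noor, Pim, Sol, Tess]

No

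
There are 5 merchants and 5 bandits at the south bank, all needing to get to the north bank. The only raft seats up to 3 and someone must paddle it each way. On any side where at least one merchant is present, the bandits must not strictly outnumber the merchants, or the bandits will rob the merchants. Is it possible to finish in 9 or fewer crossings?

No

Counting alone: each trip to the north bank takes at most 3 across and each return brings at least 1 back, so after t trips out (and t−1 returns) at most 3t − (t−1) of the 10 are across; that first reaches 10 at t = 5, so at least 9 crossings are needed.
The safety rule pushes this higher. Following every safe sequence of crossings, the most of the 10 that can be at the north bank as the raft arrives there on crossing 9 is 9 — never all 10.
So the move cannot be finished within 9 crossings. (The shortest complete plan takes 11:)
1. 2 bandits → the north bank.  (the south bank: 5M 3B; the north bank: 0M 2B)
2. 1 bandit ← the south bank.  (the south bank: 5M 4B; the north bank: 0M 1B)
3. 3 bandits → the north bank.  (the south bank: 5M 1B; the north bank: 0M 4B)
4. 1 bandit ← the south bank.  (the south bank: 5M 2B; the north bank: 0M 3B)
5. 3 merchants → the north bank.  (the south bank: 2M 2B; the north bank: 3M 3B)
6. 1 merchant and 1 bandit ← the south bank.  (the south bank: 3M 3B; the north bank: 2M 2B)
7. 3 merchants → the north bank.  (the south bank: 0M 3B; the north bank: 5M 2B)
8. 1 bandit ← the south bank.  (the south bank: 0M 4B; the north bank: 5M 1B)
9. 2 bandits → the north bank.  (the south bank: 0M 2B; the north bank: 5M 3B)
10. 1 bandit ← the south bank.  (the south bank: 0M 3B; the north bank: 5M 2B)
11. 3 bandits → the north bank.  (the south bank: 0M 0B; the north bank: 5M 5B)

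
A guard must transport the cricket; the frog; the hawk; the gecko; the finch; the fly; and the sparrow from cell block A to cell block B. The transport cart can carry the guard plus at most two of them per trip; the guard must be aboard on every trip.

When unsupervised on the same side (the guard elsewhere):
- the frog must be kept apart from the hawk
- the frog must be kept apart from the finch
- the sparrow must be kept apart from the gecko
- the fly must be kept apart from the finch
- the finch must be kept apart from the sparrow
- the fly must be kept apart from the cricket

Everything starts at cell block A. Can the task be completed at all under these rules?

No

Whatever the first load, the items left behind include a forbidden pair without the guard. No opening move is safe, so no plan exists.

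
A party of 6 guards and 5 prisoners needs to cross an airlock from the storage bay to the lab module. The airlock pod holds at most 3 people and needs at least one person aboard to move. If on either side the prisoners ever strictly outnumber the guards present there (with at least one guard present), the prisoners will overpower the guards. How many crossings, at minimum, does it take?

Counting alone: each trip to the lab module takes at most 3 across and each return brings at least 1 back, so after t trips out (and t−1 returns) at most 3t − (t−1) of the 11 are across; that first reaches 11 at t = 5, so at least 9 crossings are needed.
The plan below uses exactly 9 crossings, so it is optimal:
1. 3 prisoners → the lab module.  (the storage bay: 6G 2P; the lab module: 0G 3P)
2. 1 prisoner ← the storage bay.  (the storage bay: 6G 3P; the lab module: 0G 2P)
3. 3 guards → the lab module.  (the storage bay: 3G 3P; the lab module: 3G 2P)
4. 1 guard ← the storage bay.  (the storage bay: 4G 3P; the lab module: 2G 2P)
5. 2 guards and 1 prisoner → the lab module.  (the storage bay: 2G 2P; the lab module: 4G 3P)
6. 1 guard ← the storage bay.  (the storage bay: 3G 2P; the lab module: 3G 3P)
7. 2 guards and 1 prisoner → the lab module.  (the storage bay: 1G 1P; the lab module: 5G 4P)
8. 1 guard ← the storage bay.  (the storage bay: 2G 1P; the lab module: 4G 4P)
9. 2 guards and 1 prisoner → the lab module.  (the storage bay: 0G 0P; the lab module: 6G 5P)

9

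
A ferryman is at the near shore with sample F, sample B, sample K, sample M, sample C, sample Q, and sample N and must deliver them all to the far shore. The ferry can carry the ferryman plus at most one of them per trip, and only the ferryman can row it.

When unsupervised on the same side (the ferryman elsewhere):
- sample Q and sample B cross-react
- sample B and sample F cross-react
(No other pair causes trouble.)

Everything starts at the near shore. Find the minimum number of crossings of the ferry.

Counting alone: the ferryman can take at most 1 across per trip to the far shore, so moving all 7 needs at least 7 loaded trips out, with a return between consecutive ones — at least 13 crossings.
The safety rule pushes this higher. Following every safe sequence of crossings, the most of the 7 that can be at the far shore as the ferry arrives there on crossing 13 is 6 — never all 7.
So no plan with fewer than 15 crossings exists, and this one achieves 15:
1. Ferryman goes to the far shore with sample B.
2. Ferryman goes back to the near shore alone.
3. Ferryman goes to the far shore with sample F.
4. Ferryman goes back to the near shore with sample B.
5. Ferryman goes to the far shore with sample Q.
6. Ferryman goes back to the near shore alone.
7. Ferryman goes to the far shore with sample K.
8. Ferryman goes back to the near shore alone.
9. Ferryman goes to the far shore with sample M.
10. Ferryman goes back to the near shore alone.
11. Ferryman goes to the far shore with sample C.
12. Ferryman goes back to the near shore alone.
13. Ferryman goes to the far shore with sample N.
14. Ferryman goes back to the near shore alone.
15. Ferryman goes to the far shore with sample B.

15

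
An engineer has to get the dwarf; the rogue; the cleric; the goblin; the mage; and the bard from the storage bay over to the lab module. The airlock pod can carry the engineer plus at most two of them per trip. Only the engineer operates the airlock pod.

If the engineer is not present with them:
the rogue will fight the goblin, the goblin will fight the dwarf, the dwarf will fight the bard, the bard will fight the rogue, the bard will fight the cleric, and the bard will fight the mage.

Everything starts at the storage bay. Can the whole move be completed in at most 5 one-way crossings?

No

Counting alone: the engineer can take at most 2 across per trip to the lab module, so moving all 6 needs at least 3 loaded trips out, with a return between consecutive ones — at least 5 crossings.
The safety rule pushes this higher. Following every safe sequence of crossings, the most of the 6 that can be at the lab module as the airlock pod arrives there on crossing 5 is 5 — never all 6.
So the move cannot be finished within 5 crossings. (The shortest complete plan takes 7:)
1. Engineer goes to the lab module with the bard and the goblin.
2. Engineer goes back to the storage bay alone.
3. Engineer goes to the lab module with the dwarf and the rogue.
4. Engineer goes back to the storage bay with the bard and the goblin.
5. Engineer goes to the lab module with the cleric and the mage.
6. Engineer goes back to the storage bay alone.
7. Engineer goes to the lab module with the bard and the goblin.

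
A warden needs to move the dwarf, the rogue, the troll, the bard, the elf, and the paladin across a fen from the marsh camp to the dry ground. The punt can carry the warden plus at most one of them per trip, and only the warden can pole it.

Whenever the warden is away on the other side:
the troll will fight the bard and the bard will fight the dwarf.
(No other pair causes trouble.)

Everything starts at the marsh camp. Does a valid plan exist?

1. Warden goes to the dry ground with the bard.  [the marsh camp: the dwarf, the elf, the paladin, the rogue, the troll | the dry ground: the bard]
2. Warden goes back to the marsh camp alone.  [the marsh camp: the dwarf, the elf, the paladin, the rogue, the troll | the dry ground: the bard]
3. Warden goes to the dry ground with the dwarf.  [the marsh camp: the elf, the paladin, the rogue, the troll | the dry ground: the bard, the dwarf]
4. Warden goes back to the marsh camp with the bard.  [the marsh camp: the bard, the elf, the paladin, the rogue, the troll | the dry ground: the dwarf]
5. Warden goes to the dry ground with the troll.  [the marsh camp: the bard, the elf, the paladin, the rogue | the dry ground: the dwarf, the troll]
6. Warden goes back to the marsh camp alone.  [the marsh camp: the bard, the elf, the paladin, the rogue | the dry ground: the dwarf, the troll]
7. Warden goes to the dry ground with the rogue.  [the marsh camp: the bard, the elf, the paladin | the dry ground: the dwarf, the rogue, the troll]
8. Warden goes back to the marsh camp alone.  [the marsh camp: the bard, the elf, the paladin | the dry ground: the dwarf, the rogue, the troll]
9. Warden goes to the dry ground with the elf.  [the marsh camp: the bard, the paladin | the dry ground: the dwarf, the elf, the rogue, the troll]
10. Warden goes back to the marsh camp alone.  [the marsh camp: the bard, the paladin | the dry ground: the dwarf, the elf, the rogue, the troll]
11. Warden goes to the dry ground with the paladin.  [the marsh camp: the bard | the dry ground: the dwarf, the elf, the paladin, the rogue, the troll]
12. Warden goes back to the marsh camp alone.  [the marsh camp: the bard | the dry ground: the dwarf, the elf, the paladin, the rogue, the troll]
13. Warden goes to the dry ground with the bard.  [the marsh camp: — | the dry ground: the bard, the dwarf, the elf, the paladin, the rogue, the troll]

Yes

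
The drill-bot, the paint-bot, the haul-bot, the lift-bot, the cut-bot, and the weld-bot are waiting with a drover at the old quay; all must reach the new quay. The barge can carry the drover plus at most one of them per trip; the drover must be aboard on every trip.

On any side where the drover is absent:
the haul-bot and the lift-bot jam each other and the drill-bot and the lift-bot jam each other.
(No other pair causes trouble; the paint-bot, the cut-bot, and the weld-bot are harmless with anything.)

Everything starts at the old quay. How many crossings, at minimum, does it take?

13

Counting alone: the drover can take at most 1 across per trip to the new quay, so moving all 6 needs at least 6 loaded trips out, with a return between consecutive ones — at least 11 crossings.
The safety rule pushes this higher. Following every safe sequence of crossings, the most of the 6 that can be at the new quay as the barge arrives there on crossing 11 is 5 — never all 6.
So no plan with fewer than 13 crossings exists, and this one achieves 13:
1. Drover goes to the new quay with the lift-bot.
2. Drover goes back to the old quay alone.
3. Drover goes to the new quay with the drill-bot.
4. Drover goes back to the old quay with the lift-bot.
5. Drover goes to the new quay with the haul-bot.
6. Drover goes back to the old quay alone.
7. Drover goes to the new quay with the paint-bot.
8. Drover goes back to the old quay alone.
9. Drover goes to the new quay with the cut-bot.
10. Drover goes back to the old quay alone.
11. Drover goes to the new quay with the weld-bot.
12. Drover goes back to the old quay alone.
13. Drover goes to the new quay with the lift-bot.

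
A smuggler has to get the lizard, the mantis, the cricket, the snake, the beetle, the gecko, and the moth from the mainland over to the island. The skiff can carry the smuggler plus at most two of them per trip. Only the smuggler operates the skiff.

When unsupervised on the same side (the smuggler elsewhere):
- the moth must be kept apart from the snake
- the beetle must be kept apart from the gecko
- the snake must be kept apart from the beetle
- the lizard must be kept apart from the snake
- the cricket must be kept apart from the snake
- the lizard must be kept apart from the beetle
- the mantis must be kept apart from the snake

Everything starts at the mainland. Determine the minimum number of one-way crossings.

Counting alone: the smuggler can take at most 2 across per trip to the island, so moving all 7 needs at least 4 loaded trips out, with a return between consecutive ones — at least 7 crossings.
The safety rule pushes this higher. Following every safe sequence of crossings, the most of the 7 that can be at the island as the skiff arrives there on crossings 7, 9 is 5, 6 respectively — never all 7.
So no plan with fewer than 11 crossings exists, and this one achieves 11:
1. Smuggler goes to the island with the beetle and the snake.
2. Smuggler goes back to the mainland with the snake.
3. Smuggler goes to the island with the mantis and the snake.
4. Smuggler goes back to the mainland with the snake.
5. Smuggler goes to the island with the cricket and the snake.
6. Smuggler goes back to the mainland with the snake.
7. Smuggler goes to the island with the lizard and the moth.
8. Smuggler goes back to the mainland with the lizard.
9. Smuggler goes to the island with the gecko and the lizard.
10. Smuggler goes back to the mainland with the beetle.
11. Smuggler goes to the island with the beetle and the snake.

11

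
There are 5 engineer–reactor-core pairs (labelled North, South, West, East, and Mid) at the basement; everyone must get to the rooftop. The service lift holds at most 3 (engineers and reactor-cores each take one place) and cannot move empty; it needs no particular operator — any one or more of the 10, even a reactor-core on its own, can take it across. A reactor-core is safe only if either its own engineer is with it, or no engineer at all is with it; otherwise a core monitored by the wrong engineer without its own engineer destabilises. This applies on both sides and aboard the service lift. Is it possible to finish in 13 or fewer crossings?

Yes

Yes — this plan uses 11 crossings (≤ 13):
1. engineer North and reactor-core North cross → the rooftop.
2. engineer North crosses ← the basement.
3. reactor-core East, reactor-core South, and reactor-core West cross → the rooftop.
4. reactor-core North crosses ← the basement.
5. engineer East, engineer South, and engineer West cross → the rooftop.
6. engineer South and reactor-core South cross ← the basement.
7. engineer Mid, engineer North, and engineer South cross → the rooftop.
8. reactor-core West crosses ← the basement.
9. reactor-core North and reactor-core South cross → the rooftop.
10. reactor-core North crosses ← the basement.
11. reactor-core Mid, reactor-core North, and reactor-core West cross → the rooftop.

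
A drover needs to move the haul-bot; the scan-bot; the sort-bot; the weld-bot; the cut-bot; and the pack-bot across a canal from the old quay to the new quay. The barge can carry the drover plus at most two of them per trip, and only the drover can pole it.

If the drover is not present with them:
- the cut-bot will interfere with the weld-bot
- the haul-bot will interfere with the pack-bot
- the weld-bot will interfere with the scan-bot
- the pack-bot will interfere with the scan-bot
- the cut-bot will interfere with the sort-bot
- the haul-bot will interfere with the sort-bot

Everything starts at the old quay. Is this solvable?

Whatever the first load, the items left behind include a forbidden pair without the drover. No opening move is safe, so no plan exists.

No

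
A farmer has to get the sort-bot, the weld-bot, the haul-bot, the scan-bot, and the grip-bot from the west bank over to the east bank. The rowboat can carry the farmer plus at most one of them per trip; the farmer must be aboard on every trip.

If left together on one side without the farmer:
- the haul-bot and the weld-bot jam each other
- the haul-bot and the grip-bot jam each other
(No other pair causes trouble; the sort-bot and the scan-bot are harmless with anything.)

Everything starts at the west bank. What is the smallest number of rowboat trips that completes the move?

Counting alone: the farmer can take at most 1 across per trip to the east bank, so moving all 5 needs at least 5 loaded trips out, with a return between consecutive ones — at least 9 crossings.
The safety rule pushes this higher. Following every safe sequence of crossings, the most of the 5 that can be at the east bank as the rowboat arrives there on crossing 9 is 4 — never all 5.
So no plan with fewer than 11 crossings exists, and this one achieves 11:
1. Farmer goes to the east bank with the haul-bot.
2. Farmer goes back to the west bank alone.
3. Farmer goes to the east bank with the sort-bot.
4. Farmer goes back to the west bank alone.
5. Farmer goes to the east bank with the weld-bot.
6. Farmer goes back to the west bank with the haul-bot.
7. Farmer goes to the east bank with the grip-bot.
8. Farmer goes back to the west bank alone.
9. Farmer goes to the east bank with the scan-bot.
10. Farmer goes back to the west bank alone.
11. Farmer goes to the east bank with the haul-bot.

11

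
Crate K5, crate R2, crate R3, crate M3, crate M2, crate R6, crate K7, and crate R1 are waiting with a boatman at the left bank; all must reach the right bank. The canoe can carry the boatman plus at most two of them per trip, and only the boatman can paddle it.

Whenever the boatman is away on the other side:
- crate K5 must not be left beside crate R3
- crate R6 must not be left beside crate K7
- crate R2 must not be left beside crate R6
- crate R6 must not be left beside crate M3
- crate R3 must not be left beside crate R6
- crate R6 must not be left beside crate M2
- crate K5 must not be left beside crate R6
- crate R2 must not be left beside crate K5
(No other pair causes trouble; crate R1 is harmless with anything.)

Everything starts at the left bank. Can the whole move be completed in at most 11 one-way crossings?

Counting alone: the boatman can take at most 2 across per trip to the right bank, so moving all 8 needs at least 4 loaded trips out, with a return between consecutive ones — at least 7 crossings.
The safety rule pushes this higher. Following every safe sequence of crossings, the most of the 8 that can be at the right bank as the canoe arrives there on crossings 7, 9, 11 is 5, 6, 7 respectively — never all 8.
So the move cannot be finished within 11 crossings. (The shortest complete plan takes 13:)
1. Boatman goes to the right bank with crate K5 and crate R6.  [the left bank: crate K7, crate M2, crate M3, crate R1, crate R2, crate R3 | the right bank: crate K5, crate R6]
2. Boatman goes back to the left bank with crate K5.  [the left bank: crate K5, crate K7, crate M2, crate M3, crate R1, crate R2, crate R3 | the right bank: crate R6]
3. Boatman goes to the right bank with crate K5 and crate M3.  [the left bank: crate K7, crate M2, crate R1, crate R2, crate R3 | the right bank: crate K5, crate M3, crate R6]
4. Boatman goes back to the left bank with crate R6.  [the left bank: crate K7, crate M2, crate R1, crate R2, crate R3, crate R6 | the right bank: crate K5, crate M3]
5. Boatman goes to the right bank with crate M2 and crate R6.  [the left bank: crate K7, crate R1, crate R2, crate R3 | the right bank: crate K5, crate M2, crate M3, crate R6]
6. Boatman goes back to the left bank with crate R6.  [the left bank: crate K7, crate R1, crate R2, crate R3, crate R6 | the right bank: crate K5, crate M2, crate M3]
7. Boatman goes to the right bank with crate K7 and crate R6.  [the left bank: crate R1, crate R2, crate R3 | the right bank: crate K5, crate K7, crate M2, crate M3, crate R6]
8. Boatman goes back to the left bank with crate R6.  [the left bank: crate R1, crate R2, crate R3, crate R6 | the right bank: crate K5, crate K7, crate M2, crate M3]
9. Boatman goes to the right bank with crate R2 and crate R3.  [the left bank: crate R1, crate R6 | the right bank: crate K5, crate K7, crate M2, crate M3, crate R2, crate R3]
10. Boatman goes back to the left bank with crate K5.  [the left bank: crate K5, crate R1, crate R6 | the right bank: crate K7, crate M2, crate M3, crate R2, crate R3]
11. Boatman goes to the right bank with crate K5 and crate R1.  [the left bank: crate R6 | the right bank: crate K5, crate K7, crate M2, crate M3, crate R1, crate R2, crate R3]
12. Boatman goes back to the left bank with crate K5.  [the left bank: crate K5, crate R6 | the right bank: crate K7, crate M2, crate M3, crate R1, crate R2, crate R3]
13. Boatman goes to the right bank with crate K5 and crate R6.  [the left bank: — | the right bank: crate K5, crate K7, crate M2, crate M3, crate R1, crate R2, crate R3, crate R6]

No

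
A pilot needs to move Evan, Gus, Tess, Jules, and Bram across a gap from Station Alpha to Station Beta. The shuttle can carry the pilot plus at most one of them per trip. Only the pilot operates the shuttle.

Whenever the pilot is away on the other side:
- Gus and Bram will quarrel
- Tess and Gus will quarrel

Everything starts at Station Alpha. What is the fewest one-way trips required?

Counting alone: the pilot can take at most 1 across per trip to Station Beta, so moving all 5 needs at least 5 loaded trips out, with a return between consecutive ones — at least 9 crossings.
The safety rule pushes this higher. Following every safe sequence of crossings, the most of the 5 that can be at Station Beta as the shuttle arrives there on crossing 9 is 4 — never all 5.
So no plan with fewer than 11 crossings exists, and this one achieves 11:
1. Pilot goes to Station Beta with Gus.
2. Pilot goes back to Station Alpha alone.
3. Pilot goes to Station Beta with Evan.
4. Pilot goes back to Station Alpha alone.
5. Pilot goes to Station Beta with Tess.
6. Pilot goes back to Station Alpha with Gus.
7. Pilot goes to Station Beta with Bram.
8. Pilot goes back to Station Alpha alone.
9. Pilot goes to Station Beta with Jules.
10. Pilot goes back to Station Alpha alone.
11. Pilot goes to Station Beta with Gus.

11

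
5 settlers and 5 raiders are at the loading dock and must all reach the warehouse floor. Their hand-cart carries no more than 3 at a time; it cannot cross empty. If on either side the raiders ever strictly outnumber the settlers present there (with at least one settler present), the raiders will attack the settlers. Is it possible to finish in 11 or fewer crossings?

Yes

Yes — this plan uses 11 crossings (≤ 11):
1. 2 raiders → the warehouse floor.  (the loading dock: 5S 3R; the warehouse floor: 0S 2R)
2. 1 raider ← the loading dock.  (the loading dock: 5S 4R; the warehouse floor: 0S 1R)
3. 3 raiders → the warehouse floor.  (the loading dock: 5S 1R; the warehouse floor: 0S 4R)
4. 1 raider ← the loading dock.  (the loading dock: 5S 2R; the warehouse floor: 0S 3R)
5. 3 settlers → the warehouse floor.  (the loading dock: 2S 2R; the warehouse floor: 3S 3R)
6. 1 settler and 1 raider ← the loading dock.  (the loading dock: 3S 3R; the warehouse floor: 2S 2R)
7. 3 settlers → the warehouse floor.  (the loading dock: 0S 3R; the warehouse floor: 5S 2R)
8. 1 raider ← the loading dock.  (the loading dock: 0S 4R; the warehouse floor: 5S 1R)
9. 2 raiders → the warehouse floor.  (the loading dock: 0S 2R; the warehouse floor: 5S 3R)
10. 1 raider ← the loading dock.  (the loading dock: 0S 3R; the warehouse floor: 5S 2R)
11. 3 raiders → the warehouse floor.  (the loading dock: 0S 0R; the warehouse floor: 5S 5R)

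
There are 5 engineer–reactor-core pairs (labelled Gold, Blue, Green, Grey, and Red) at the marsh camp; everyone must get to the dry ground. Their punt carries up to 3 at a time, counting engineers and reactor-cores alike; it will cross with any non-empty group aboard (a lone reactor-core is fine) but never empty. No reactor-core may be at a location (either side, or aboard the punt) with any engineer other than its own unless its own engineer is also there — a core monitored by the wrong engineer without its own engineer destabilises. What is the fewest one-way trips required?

Counting alone: each trip to the dry ground takes at most 3 across and each return brings at least 1 back, so after t trips out (and t−1 returns) at most 3t − (t−1) of the 10 are across; that first reaches 10 at t = 5, so at least 9 crossings are needed.
The safety rule pushes this higher. Following every safe sequence of crossings, the most of the 10 that can be at the dry ground as the punt arrives there on crossing 9 is 9 — never all 10.
So no plan with fewer than 11 crossings exists, and this one achieves 11:
1. engineer Gold and reactor-core Gold cross → the dry ground.
2. engineer Gold crosses ← the marsh camp.
3. reactor-core Blue, reactor-core Green, and reactor-core Grey cross → the dry ground.
4. reactor-core Gold crosses ← the marsh camp.
5. engineer Blue, engineer Green, and engineer Grey cross → the dry ground.
6. engineer Blue and reactor-core Blue cross ← the marsh camp.
7. engineer Blue, engineer Gold, and engineer Red cross → the dry ground.
8. reactor-core Green crosses ← the marsh camp.
9. reactor-core Blue and reactor-core Gold cross → the dry ground.
10. reactor-core Gold crosses ← the marsh camp.
11. reactor-core Gold, reactor-core Green, and reactor-core Red cross → the dry ground.

11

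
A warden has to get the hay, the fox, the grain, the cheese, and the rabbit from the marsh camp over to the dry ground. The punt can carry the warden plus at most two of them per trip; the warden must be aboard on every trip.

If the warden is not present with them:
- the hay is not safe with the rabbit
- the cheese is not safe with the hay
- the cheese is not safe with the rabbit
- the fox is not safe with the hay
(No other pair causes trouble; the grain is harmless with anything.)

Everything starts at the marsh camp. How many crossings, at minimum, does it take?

7

Counting alone: the warden can take at most 2 across per trip to the dry ground, so moving all 5 needs at least 3 loaded trips out, with a return between consecutive ones — at least 5 crossings.
The safety rule pushes this higher. Following every safe sequence of crossings, the most of the 5 that can be at the dry ground as the punt arrives there on crossing 5 is 4 — never all 5.
So no plan with fewer than 7 crossings exists, and this one achieves 7:
1. Warden goes to the dry ground with the cheese and the hay.  [the marsh camp: the fox, the grain, the rabbit | the dry ground: the cheese, the hay]
2. Warden goes back to the marsh camp with the hay.  [the marsh camp: the fox, the grain, the hay, the rabbit | the dry ground: the cheese]
3. Warden goes to the dry ground with the fox and the hay.  [the marsh camp: the grain, the rabbit | the dry ground: the cheese, the fox, the hay]
4. Warden goes back to the marsh camp with the hay.  [the marsh camp: the grain, the hay, the rabbit | the dry ground: the cheese, the fox]
5. Warden goes to the dry ground with the grain and the hay.  [the marsh camp: the rabbit | the dry ground: the cheese, the fox, the grain, the hay]
6. Warden goes back to the marsh camp with the hay.  [the marsh camp: the hay, the rabbit | the dry ground: the cheese, the fox, the grain]
7. Warden goes to the dry ground with the hay and the rabbit.  [the marsh camp: — | the dry ground: the cheese, the fox, the grain, the hay, the rabbit]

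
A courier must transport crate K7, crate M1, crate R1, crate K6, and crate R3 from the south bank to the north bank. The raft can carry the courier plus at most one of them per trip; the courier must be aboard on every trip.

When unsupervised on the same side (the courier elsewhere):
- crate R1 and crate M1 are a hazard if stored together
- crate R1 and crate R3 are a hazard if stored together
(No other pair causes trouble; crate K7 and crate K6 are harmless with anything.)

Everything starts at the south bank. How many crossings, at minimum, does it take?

Counting alone: the courier can take at most 1 across per trip to the north bank, so moving all 5 needs at least 5 loaded trips out, with a return between consecutive ones — at least 9 crossings.
The safety rule pushes this higher. Following every safe sequence of crossings, the most of the 5 that can be at the north bank as the raft arrives there on crossing 9 is 4 — never all 5.
So no plan with fewer than 11 crossings exists, and this one achieves 11:
1. Courier goes to the north bank with crate R1.  [the south bank: crate K6, crate K7, crate M1, crate R3 | the north bank: crate R1]
2. Courier goes back to the south bank alone.  [the south bank: crate K6, crate K7, crate M1, crate R3 | the north bank: crate R1]
3. Courier goes to the north bank with crate K7.  [the south bank: crate K6, crate M1, crate R3 | the north bank: crate K7, crate R1]
4. Courier goes back to the south bank alone.  [the south bank: crate K6, crate M1, crate R3 | the north bank: crate K7, crate R1]
5. Courier goes to the north bank with crate M1.  [the south bank: crate K6, crate R3 | the north bank: crate K7, crate M1, crate R1]
6. Courier goes back to the south bank with crate R1.  [the south bank: crate K6, crate R1, crate R3 | the north bank: crate K7, crate M1]
7. Courier goes to the north bank with crate R3.  [the south bank: crate K6, crate R1 | the north bank: crate K7, crate M1, crate R3]
8. Courier goes back to the south bank alone.  [the south bank: crate K6, crate R1 | the north bank: crate K7, crate M1, crate R3]
9. Courier goes to the north bank with crate K6.  [the south bank: crate R1 | the north bank: crate K6, crate K7, crate M1, crate R3]
10. Courier goes back to the south bank alone.  [the south bank: crate R1 | the north bank: crate K6, crate K7, crate M1, crate R3]
11. Courier goes to the north bank with crate R1.  [the south bank: — | the north bank: crate K6, crate K7, crate M1, crate R1, crate R3]

11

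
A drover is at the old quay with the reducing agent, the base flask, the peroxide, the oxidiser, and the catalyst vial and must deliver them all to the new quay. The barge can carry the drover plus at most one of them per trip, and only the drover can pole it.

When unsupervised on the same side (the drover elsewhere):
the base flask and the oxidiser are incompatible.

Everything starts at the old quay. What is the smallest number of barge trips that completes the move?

9

Counting alone: the drover can take at most 1 across per trip to the new quay, so moving all 5 needs at least 5 loaded trips out, with a return between consecutive ones — at least 9 crossings.
The plan below uses exactly 9 crossings, so it is optimal:
1. Drover goes to the new quay with the base flask.  [the old quay: the catalyst vial, the oxidiser, the peroxide, the reducing agent | the new quay: the base flask]
2. Drover goes back to the old quay alone.  [the old quay: the catalyst vial, the oxidiser, the peroxide, the reducing agent | the new quay: the base flask]
3. Drover goes to the new quay with the reducing agent.  [the old quay: the catalyst vial, the oxidiser, the peroxide | the new quay: the base flask, the reducing agent]
4. Drover goes back to the old quay alone.  [the old quay: the catalyst vial, the oxidiser, the peroxide | the new quay: the base flask, the reducing agent]
5. Drover goes to the new quay with the peroxide.  [the old quay: the catalyst vial, the oxidiser | the new quay: the base flask, the peroxide, the reducing agent]
6. Drover goes back to the old quay alone.  [the old quay: the catalyst vial, the oxidiser | the new quay: the base flask, the peroxide, the reducing agent]
7. Drover goes to the new quay with the catalyst vial.  [the old quay: the oxidiser | the new quay: the base flask, the catalyst vial, the peroxide, the reducing agent]
8. Drover goes back to the old quay alone.  [the old quay: the oxidiser | the new quay: the base flask, the catalyst vial, the peroxide, the reducing agent]
9. Drover goes to the new quay with the oxidiser.  [the old quay: — | the new quay: the base flask, the catalyst vial, the oxidiser, the peroxide, the reducing agent]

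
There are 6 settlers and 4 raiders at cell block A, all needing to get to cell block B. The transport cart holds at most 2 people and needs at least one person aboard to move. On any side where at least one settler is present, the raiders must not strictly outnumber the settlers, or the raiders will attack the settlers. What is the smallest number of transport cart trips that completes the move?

17

Counting alone: each trip to cell block B takes at most 2 across and each return brings at least 1 back, so after t trips out (and t−1 returns) at most 2t − (t−1) of the 10 are across; that first reaches 10 at t = 9, so at least 17 crossings are needed.
The plan below uses exactly 17 crossings, so it is optimal:
1. 2 raiders → cell block B.  (cell block A: 6S 2R; cell block B: 0S 2R)
2. 1 raider ← cell block A.  (cell block A: 6S 3R; cell block B: 0S 1R)
3. 2 raiders → cell block B.  (cell block A: 6S 1R; cell block B: 0S 3R)
4. 1 raider ← cell block A.  (cell block A: 6S 2R; cell block B: 0S 2R)
5. 2 settlers → cell block B.  (cell block A: 4S 2R; cell block B: 2S 2R)
6. 1 raider ← cell block A.  (cell block A: 4S 3R; cell block B: 2S 1R)
7. 1 settler and 1 raider → cell block B.  (cell block A: 3S 2R; cell block B: 3S 2R)
8. 1 raider ← cell block A.  (cell block A: 3S 3R; cell block B: 3S 1R)
9. 2 raiders → cell block B.  (cell block A: 3S 1R; cell block B: 3S 3R)
10. 1 raider ← cell block A.  (cell block A: 3S 2R; cell block B: 3S 2R)
11. 1 settler and 1 raider → cell block B.  (cell block A: 2S 1R; cell block B: 4S 3R)
12. 1 raider ← cell block A.  (cell block A: 2S 2R; cell block B: 4S 2R)
13. 2 raiders → cell block B.  (cell block A: 2S 0R; cell block B: 4S 4R)
14. 1 raider ← cell block A.  (cell block A: 2S 1R; cell block B: 4S 3R)
15. 1 settler and 1 raider → cell block B.  (cell block A: 1S 0R; cell block B: 5S 4R)
16. 1 raider ← cell block A.  (cell block A: 1S 1R; cell block B: 5S 3R)
17. 1 settler and 1 raider → cell block B.  (cell block A: 0S 0R; cell block B: 6S 4R)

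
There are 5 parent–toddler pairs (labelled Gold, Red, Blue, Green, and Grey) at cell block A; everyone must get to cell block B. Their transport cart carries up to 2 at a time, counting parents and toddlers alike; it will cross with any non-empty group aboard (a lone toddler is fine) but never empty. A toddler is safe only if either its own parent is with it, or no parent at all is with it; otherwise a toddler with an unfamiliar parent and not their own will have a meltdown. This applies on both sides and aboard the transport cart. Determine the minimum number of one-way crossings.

Following every safe sequence of crossings from the start, the most of the 10 that can be at cell block B as the transport cart arrives there on crossings 1, 3, 5, 7 is 2, 3, 4, 5 respectively; the best ever achieved is 5 of 10.
From crossing 9 on, no configuration arises that was not already reachable earlier: only 82 distinct safe configurations (who is on which side, and where the transport cart is) can ever be reached, none of them has everyone across, and every continuation just revisits them. So no valid plan exists.

impossible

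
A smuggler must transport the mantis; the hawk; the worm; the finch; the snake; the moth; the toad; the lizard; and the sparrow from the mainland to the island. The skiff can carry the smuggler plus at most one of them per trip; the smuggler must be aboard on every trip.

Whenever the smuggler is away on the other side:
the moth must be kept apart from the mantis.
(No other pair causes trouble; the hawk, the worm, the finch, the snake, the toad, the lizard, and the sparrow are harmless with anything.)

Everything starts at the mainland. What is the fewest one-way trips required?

Counting alone: the smuggler can take at most 1 across per trip to the island, so moving all 9 needs at least 9 loaded trips out, with a return between consecutive ones — at least 17 crossings.
The plan below uses exactly 17 crossings, so it is optimal:
1. Smuggler goes to the island with the mantis.  [the mainland: the finch, the hawk, the lizard, the moth, the snake, the sparrow, the toad, the worm | the island: the mantis]
2. Smuggler goes back to the mainland alone.  [the mainland: the finch, the hawk, the lizard, the moth, the snake, the sparrow, the toad, the worm | the island: the mantis]
3. Smuggler goes to the island with the hawk.  [the mainland: the finch, the lizard, the moth, the snake, the sparrow, the toad, the worm | the island: the hawk, the mantis]
4. Smuggler goes back to the mainland alone.  [the mainland: the finch, the lizard, the moth, the snake, the sparrow, the toad, the worm | the island: the hawk, the mantis]
5. Smuggler goes to the island with the worm.  [the mainland: the finch, the lizard, the moth, the snake, the sparrow, the toad | the island: the hawk, the mantis, the worm]
6. Smuggler goes back to the mainland alone.  [the mainland: the finch, the lizard, the moth, the snake, the sparrow, the toad | the island: the hawk, the mantis, the worm]
7. Smuggler goes to the island with the finch.  [the mainland: the lizard, the moth, the snake, the sparrow, the toad | the island: the finch, the hawk, the mantis, the worm]
8. Smuggler goes back to the mainland alone.  [the mainland: the lizard, the moth, the snake, the sparrow, the toad | the island: the finch, the hawk, the mantis, the worm]
9. Smuggler goes to the island with the snake.  [the mainland: the lizard, the moth, the sparrow, the toad | the island: the finch, the hawk, the mantis, the snake, the worm]
10. Smuggler goes back to the mainland alone.  [the mainland: the lizard, the moth, the sparrow, the toad | the island: the finch, the hawk, the mantis, the snake, the worm]
11. Smuggler goes to the island with the toad.  [the mainland: the lizard, the moth, the sparrow | the island: the finch, the hawk, the mantis, the snake, the toad, the worm]
12. Smuggler goes back to the mainland alone.  [the mainland: the lizard, the moth, the sparrow | the island: the finch, the hawk, the mantis, the snake, the toad, the worm]
13. Smuggler goes to the island with the lizard.  [the mainland: the moth, the sparrow | the island: the finch, the hawk, the lizard, the mantis, the snake, the toad, the worm]
14. Smuggler goes back to the mainland alone.  [the mainland: the moth, the sparrow | the island: the finch, the hawk, the lizard, the mantis, the snake, the toad, the worm]
15. Smuggler goes to the island with the sparrow.  [the mainland: the moth | the island: the finch, the hawk, the lizard, the mantis, the snake, the sparrow, the toad, the worm]
16. Smuggler goes back to the mainland alone.  [the mainland: the moth | the island: the finch, the hawk, the lizard, the mantis, the snake, the sparrow, the toad, the worm]
17. Smuggler goes to the island with the moth.  [the mainland: — | the island: the finch, the hawk, the lizard, the mantis, the moth, the snake, the sparrow, the toad, the worm]

17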